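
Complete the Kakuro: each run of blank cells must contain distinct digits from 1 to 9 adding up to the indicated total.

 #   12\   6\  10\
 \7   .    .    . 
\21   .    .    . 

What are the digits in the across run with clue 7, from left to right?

4, 2, 1

7 in 3 cells must be {1,2,4}.
The 7 across and the 12 down share only 4, so R1C1 = 4.
R2C1 = 12 − 4 = 8 completes the 12 down.
Given what's placed, R2C2 must be 4 to fit the 21 across and 6 down.
R2C3 = 21 − 12 = 9 completes the 21 across.
R1C2 = 6 − 4 = 2 completes the 6 down.
R1C3 = 7 − 6 = 1 completes the 7 across.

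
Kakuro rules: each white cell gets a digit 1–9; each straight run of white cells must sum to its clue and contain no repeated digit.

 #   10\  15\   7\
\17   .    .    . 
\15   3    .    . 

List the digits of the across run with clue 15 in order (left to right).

R1C1 = 10 − 3 = 7 completes the 10 down.
Nothing is forced directly, so branch on R2C2, whose candidates are 7 or 8. If R2C2 = 8: then R1C2 would have to be in {1,2,4,6,8,9} for the 17 across but in {7} for the 15 down — contradiction. So R2C2 = 7.
R1C2 = 15 − 7 = 8 completes the 15 down.
R1C3 = 17 − 15 = 2 completes the 17 across.
R2C3 = 15 − 10 = 5 completes the 15 across.

3 7 5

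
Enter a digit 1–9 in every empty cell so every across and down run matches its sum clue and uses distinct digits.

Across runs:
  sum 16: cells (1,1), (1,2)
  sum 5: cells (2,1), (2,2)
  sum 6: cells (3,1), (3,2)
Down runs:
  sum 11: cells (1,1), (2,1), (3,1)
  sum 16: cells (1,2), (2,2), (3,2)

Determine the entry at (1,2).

9

16 in 2 cells must be {7,9}.
The 16 across and the 11 down share only 7, so (1,1) = 7.
(1,2) = 16 − 7 = 9 completes the 16 across.
Given what's placed, (3,1) must be 1 to fit the 6 across and 11 down.
(3,2) = 6 − 1 = 5 completes the 6 across.
(2,1) = 11 − 8 = 3 completes the 11 down.
(2,2) = 5 − 3 = 2 completes the 5 across.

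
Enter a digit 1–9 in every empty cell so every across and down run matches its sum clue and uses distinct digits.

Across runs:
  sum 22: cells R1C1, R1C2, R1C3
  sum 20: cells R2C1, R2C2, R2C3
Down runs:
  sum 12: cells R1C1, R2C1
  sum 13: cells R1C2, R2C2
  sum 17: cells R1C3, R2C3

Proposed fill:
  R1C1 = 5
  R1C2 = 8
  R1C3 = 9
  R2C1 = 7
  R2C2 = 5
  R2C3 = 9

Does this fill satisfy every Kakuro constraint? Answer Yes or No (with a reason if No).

No — the down run R1C3–R2C3 sums to 18, not 17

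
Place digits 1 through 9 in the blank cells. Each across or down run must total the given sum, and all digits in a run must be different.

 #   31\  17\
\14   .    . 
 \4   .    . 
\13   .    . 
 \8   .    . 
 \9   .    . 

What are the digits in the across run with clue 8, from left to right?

6, 2

4 in 2 cells must be {1,3}.
Nothing is forced directly, so branch on R1C2, whose candidates are 5 or 6. If R1C2 = 6: that forces R1C1 = 8, R3C2 = 5, after which R3C1 would have to be in {8} for the 13 across but in {1,2,3,4,5,6,7,9} for the 31 down — contradiction. So R1C2 = 5.
R1C1 = 14 − 5 = 9 completes the 14 across.
Given what's placed, R3C2 must be 6 to fit the 13 across and 17 down.
R3C1 = 13 − 6 = 7 completes the 13 across.
No cell is forced outright now. R2C1 can only be 1 or 3 (the digits allowed by both its 4 across and its 31 down). If R2C1 = 3: that forces R2C2 = 1, after which R4C1 would have to be in {1,2,3,5,6,7} for the 8 across but in {4,8} for the 31 down — contradiction. So R2C1 = 1.
R2C2 = 4 − 1 = 3 completes the 4 across.
Given what's placed, R4C1 must be 6 to fit the 8 across and 31 down.
R4C2 = 8 − 6 = 2 completes the 8 across.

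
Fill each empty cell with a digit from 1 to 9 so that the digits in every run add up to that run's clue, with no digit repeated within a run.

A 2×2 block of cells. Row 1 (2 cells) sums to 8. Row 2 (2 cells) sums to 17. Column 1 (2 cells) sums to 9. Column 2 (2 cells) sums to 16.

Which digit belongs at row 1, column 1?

1

17 in 2 cells must be {8,9}; 16 in 2 cells must be {7,9}.
The 8 across and the 16 down share only 7, so (1,2) = 7.
The 17 across and the 9 down share only 8, so (2,1) = 8.
(2,2) = 17 − 8 = 9 completes the 17 across.
(1,1) = 8 − 7 = 1 completes the 8 across.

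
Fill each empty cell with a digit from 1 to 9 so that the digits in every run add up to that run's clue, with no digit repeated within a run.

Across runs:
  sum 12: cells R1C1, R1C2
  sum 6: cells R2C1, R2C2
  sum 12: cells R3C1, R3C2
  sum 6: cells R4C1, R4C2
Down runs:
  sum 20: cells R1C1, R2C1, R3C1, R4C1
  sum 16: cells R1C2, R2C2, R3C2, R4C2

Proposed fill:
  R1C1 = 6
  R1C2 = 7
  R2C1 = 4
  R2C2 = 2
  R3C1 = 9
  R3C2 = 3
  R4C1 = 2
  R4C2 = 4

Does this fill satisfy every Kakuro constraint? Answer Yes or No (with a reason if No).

No — the down run R1C1–R4C1 sums to 21, not 20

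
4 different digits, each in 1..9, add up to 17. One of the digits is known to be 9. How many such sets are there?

4 distinct digits from 1–9 sum between 10 and 30.
Keeping only sets containing 9.
Enumerating: {1,2,5,9}, {1,3,4,9}.

2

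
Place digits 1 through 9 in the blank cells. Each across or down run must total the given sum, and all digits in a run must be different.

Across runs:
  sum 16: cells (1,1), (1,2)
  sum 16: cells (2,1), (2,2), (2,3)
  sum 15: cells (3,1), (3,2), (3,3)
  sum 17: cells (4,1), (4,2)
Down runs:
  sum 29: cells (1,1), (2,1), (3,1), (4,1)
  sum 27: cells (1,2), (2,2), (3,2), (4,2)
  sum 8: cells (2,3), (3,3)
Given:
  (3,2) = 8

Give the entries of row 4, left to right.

8, 9

16 in 2 cells must be {7,9}; 17 in 2 cells must be {8,9}; 29 in 4 cells must be {5,7,8,9}.
Given what's placed, (3,1) must be 5 to fit the 15 across and 29 down.
(3,3) = 15 − 13 = 2 completes the 15 across.
(4,2) = 9: the only remaining digit allowed by both the 17 across and the 27 down.
Given what's placed, (1,2) must be 7 to fit the 16 across and 27 down.
(2,2) = 27 − 24 = 3 completes the 27 down.
(2,3) = 8 − 2 = 6 completes the 8 down.
(4,1) = 17 − 9 = 8 completes the 17 across.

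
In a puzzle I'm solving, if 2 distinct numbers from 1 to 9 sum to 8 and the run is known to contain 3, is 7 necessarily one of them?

No

The only way to make 8 from 2 distinct digits under that restriction is {3,5}, which does not contain 7.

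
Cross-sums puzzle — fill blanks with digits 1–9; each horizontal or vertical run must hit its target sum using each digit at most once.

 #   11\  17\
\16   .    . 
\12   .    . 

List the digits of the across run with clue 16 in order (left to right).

7 9

16 in 2 cells must be {7,9}; 17 in 2 cells must be {8,9}.
The 16 across and the 17 down share only 9, so R1C2 = 9.
R2C2 = 17 − 9 = 8 completes the 17 down.
R1C1 = 16 − 9 = 7 completes the 16 across.
R2C1 = 12 − 8 = 4 completes the 12 across.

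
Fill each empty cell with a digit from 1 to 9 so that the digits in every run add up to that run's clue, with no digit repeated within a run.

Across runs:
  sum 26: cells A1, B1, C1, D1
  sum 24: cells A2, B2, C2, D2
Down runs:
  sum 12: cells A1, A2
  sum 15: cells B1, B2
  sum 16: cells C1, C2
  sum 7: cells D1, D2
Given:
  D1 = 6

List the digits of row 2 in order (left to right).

8 6 9 1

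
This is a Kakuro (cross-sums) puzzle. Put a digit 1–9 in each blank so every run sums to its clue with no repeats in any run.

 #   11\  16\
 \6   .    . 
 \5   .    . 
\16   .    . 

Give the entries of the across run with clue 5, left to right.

3 2

16 in 2 cells must be {7,9}.
The 16 across and the 11 down share only 7, so R3C1 = 7.
R3C2 = 16 − 7 = 9 completes the 16 across.
Given what's placed, R1C1 must be 1 to fit the 6 across and 11 down.
R1C2 = 6 − 1 = 5 completes the 6 across.
R2C1 = 11 − 8 = 3 completes the 11 down.
R2C2 = 5 − 3 = 2 completes the 5 across.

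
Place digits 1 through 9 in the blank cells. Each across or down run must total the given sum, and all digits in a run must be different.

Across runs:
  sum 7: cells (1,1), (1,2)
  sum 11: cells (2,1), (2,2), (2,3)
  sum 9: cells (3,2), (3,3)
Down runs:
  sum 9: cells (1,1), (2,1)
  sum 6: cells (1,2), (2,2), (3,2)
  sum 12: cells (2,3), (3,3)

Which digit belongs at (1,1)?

4

6 in 3 cells must be {1,2,3}.
Nothing is forced directly, so branch on (3,2), whose candidates are 1 or 2 or 3. If (3,2) = 2: that forces (3,3) = 7, (2,3) = 5, after which (2,2) would have to be in {2,4} for the 11 across but in {1,3} for the 6 down — contradiction. If (3,2) = 3: then (3,3) would have to be in {6} for the 9 across but in {3,4,5,7,8,9} for the 12 down — contradiction. So (3,2) = 1.
(3,3) = 9 − 1 = 8 completes the 9 across.
(2,3) = 12 − 8 = 4 completes the 12 down.
(2,2) = 2: the only remaining digit allowed by both the 11 across and the 6 down.
(1,2) = 6 − 3 = 3 completes the 6 down.
(2,1) = 11 − 6 = 5 completes the 11 across.
(1,1) = 7 − 3 = 4 completes the 7 across.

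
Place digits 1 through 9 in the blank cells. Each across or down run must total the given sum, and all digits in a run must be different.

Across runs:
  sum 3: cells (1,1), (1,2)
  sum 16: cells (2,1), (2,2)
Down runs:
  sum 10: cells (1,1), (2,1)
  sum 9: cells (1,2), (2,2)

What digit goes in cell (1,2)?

3 in 2 cells must be {1,2}; 16 in 2 cells must be {7,9}.
The 16 across and the 9 down share only 7, so (2,2) = 7.
(1,2) = 9 − 7 = 2 completes the 9 down.
(2,1) = 16 − 7 = 9 completes the 16 across.
(1,1) = 3 − 2 = 1 completes the 3 across.

2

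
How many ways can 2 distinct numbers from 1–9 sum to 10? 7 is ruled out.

3

2 distinct digits from 1–9 sum between 3 and 17.
Dropping sets that contain 7.
Enumerating: {1,9}, {2,8}, {4,6}.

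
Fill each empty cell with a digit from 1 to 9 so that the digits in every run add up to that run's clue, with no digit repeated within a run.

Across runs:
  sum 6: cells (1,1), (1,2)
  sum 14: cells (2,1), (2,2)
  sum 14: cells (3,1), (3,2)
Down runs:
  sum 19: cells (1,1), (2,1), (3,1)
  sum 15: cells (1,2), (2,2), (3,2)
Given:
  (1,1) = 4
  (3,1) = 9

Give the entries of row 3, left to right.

9, 5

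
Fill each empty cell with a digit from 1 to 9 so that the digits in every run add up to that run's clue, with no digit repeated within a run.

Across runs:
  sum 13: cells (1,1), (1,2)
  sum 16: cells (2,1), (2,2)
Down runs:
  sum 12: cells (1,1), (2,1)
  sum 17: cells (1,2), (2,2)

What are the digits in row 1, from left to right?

5, 8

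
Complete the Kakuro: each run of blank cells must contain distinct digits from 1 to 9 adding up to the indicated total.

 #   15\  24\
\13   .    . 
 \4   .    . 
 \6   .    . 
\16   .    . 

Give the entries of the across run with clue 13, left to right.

4 in 2 cells must be {1,3}; 16 in 2 cells must be {7,9}.
Nothing is forced directly, so branch on R4C1, whose candidates are 7 or 9. If R4C1 = 9: then R1C1 would have to be in {4,5,6,7,8,9} for the 13 across but in {1,2,3} for the 15 down — contradiction. So R4C1 = 7.
R4C2 = 16 − 7 = 9 completes the 16 across.
Nothing is forced directly, so branch on R1C1, whose candidates are 4 or 5. If R1C1 = 4: then R1C2 would have to be in {9} for the 13 across but in {1,2,3,4,5,6,7,8} for the 24 down — contradiction. So R1C1 = 5.
R1C2 = 13 − 5 = 8 completes the 13 across.

5, 8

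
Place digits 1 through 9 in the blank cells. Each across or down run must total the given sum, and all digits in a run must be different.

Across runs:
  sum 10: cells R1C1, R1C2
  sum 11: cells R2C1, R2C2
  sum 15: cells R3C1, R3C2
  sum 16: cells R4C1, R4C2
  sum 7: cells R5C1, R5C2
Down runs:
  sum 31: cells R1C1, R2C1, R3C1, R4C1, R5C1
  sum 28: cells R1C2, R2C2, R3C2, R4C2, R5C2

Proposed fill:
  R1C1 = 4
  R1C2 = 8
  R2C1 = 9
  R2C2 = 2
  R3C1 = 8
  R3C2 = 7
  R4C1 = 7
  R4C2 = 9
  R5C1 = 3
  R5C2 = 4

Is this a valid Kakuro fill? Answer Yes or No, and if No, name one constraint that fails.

No — the across run R1C1–R1C2 sums to 12, not 10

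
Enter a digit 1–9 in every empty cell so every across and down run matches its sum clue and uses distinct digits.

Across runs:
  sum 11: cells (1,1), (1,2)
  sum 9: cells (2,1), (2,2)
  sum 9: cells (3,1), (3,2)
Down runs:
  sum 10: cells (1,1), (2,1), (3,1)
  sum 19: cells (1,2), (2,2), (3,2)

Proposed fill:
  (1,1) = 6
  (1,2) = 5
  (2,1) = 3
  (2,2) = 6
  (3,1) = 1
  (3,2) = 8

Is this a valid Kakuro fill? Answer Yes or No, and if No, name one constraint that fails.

Across: 6+5=11; 3+6=9; 1+8=9. Down: 6+3+1=10; 5+6+8=19. No digit repeats within any run.

Yes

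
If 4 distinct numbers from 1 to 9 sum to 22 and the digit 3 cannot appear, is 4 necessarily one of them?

No

Counterexample: {1,5,7,9} sums to 22 under that restriction without using 4.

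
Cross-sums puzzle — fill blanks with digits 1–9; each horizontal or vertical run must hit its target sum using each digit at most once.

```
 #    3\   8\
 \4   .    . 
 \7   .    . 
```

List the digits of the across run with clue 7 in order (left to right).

4 in 2 cells must be {1,3}; 3 in 2 cells must be {1,2}.
The 4 across and the 3 down share only 1, so R1C1 = 1.
R1C2 = 4 − 1 = 3 completes the 4 across.
R2C1 = 3 − 1 = 2 completes the 3 down.
R2C2 = 7 − 2 = 5 completes the 7 across.

2 5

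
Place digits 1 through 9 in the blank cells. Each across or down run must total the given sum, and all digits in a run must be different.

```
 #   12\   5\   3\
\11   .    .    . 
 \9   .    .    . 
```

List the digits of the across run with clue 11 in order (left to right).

3 in 2 cells must be {1,2}.
Nothing is forced directly, so branch on R2C1, whose candidates are 3 or 4 or 5. If R2C1 = 3: then R1C1 would have to be in {1,2,3,4,5,6,7,8} for the 11 across but in {9} for the 12 down — contradiction. If R2C1 = 5: that forces R1C1 = 7, R1C3 = 1, after which R2C3 would have to be in {1,3} for the 9 across but in {2} for the 3 down — contradiction. So R2C1 = 4.
R1C1 = 12 − 4 = 8 completes the 12 down.
Given what's placed, R2C3 must be 2 to fit the 9 across and 3 down.
R1C3 = 3 − 2 = 1 completes the 3 down.
R2C2 = 9 − 6 = 3 completes the 9 across.
R1C2 = 11 − 9 = 2 completes the 11 across.

8 2 1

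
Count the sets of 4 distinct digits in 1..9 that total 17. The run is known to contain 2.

5

4 distinct digits from 1–9 sum between 10 and 30.
Keeping only sets containing 2.
Enumerating: {1,2,5,9}, {1,2,6,8}, {2,3,4,8}, {2,3,5,7}, {2,4,5,6}.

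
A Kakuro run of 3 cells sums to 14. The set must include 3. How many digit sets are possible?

3 distinct digits from 1–9 sum between 6 and 24.
Keeping only sets containing 3.
Enumerating: {2,3,9}, {3,4,7}, {3,5,6}.

3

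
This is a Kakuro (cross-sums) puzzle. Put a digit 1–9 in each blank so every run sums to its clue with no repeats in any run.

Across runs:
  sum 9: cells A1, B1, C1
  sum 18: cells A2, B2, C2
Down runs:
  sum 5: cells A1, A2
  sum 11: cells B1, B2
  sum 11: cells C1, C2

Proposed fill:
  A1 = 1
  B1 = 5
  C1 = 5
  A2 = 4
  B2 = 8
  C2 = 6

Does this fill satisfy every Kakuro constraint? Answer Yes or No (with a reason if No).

No — the down run B1–B2 sums to 13, not 11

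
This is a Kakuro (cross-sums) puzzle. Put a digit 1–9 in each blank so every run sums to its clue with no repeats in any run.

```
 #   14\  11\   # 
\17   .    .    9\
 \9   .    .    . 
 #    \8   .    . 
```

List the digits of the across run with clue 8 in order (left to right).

2 6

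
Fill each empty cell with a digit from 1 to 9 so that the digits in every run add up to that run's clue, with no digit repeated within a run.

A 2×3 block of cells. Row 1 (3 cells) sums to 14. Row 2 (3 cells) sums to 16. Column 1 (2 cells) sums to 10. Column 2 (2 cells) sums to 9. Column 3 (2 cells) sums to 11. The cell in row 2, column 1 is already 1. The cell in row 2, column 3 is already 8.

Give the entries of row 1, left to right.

9 2 3

(1,1) = 10 − 1 = 9 completes the 10 down.
(1,3) = 11 − 8 = 3 completes the 11 down.
(2,2) = 16 − 9 = 7 completes the 16 across.
(1,2) = 14 − 12 = 2 completes the 14 across.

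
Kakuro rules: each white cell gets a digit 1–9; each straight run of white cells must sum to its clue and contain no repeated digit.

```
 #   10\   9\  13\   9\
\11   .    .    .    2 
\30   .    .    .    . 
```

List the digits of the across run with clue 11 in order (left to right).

11 in 4 cells must be {1,2,3,5}; 30 in 4 cells must be {6,7,8,9}.
R1C3 = 5: the only remaining digit allowed by both the 11 across and the 13 down.
R2C3 = 13 − 5 = 8 completes the 13 down.
R2C4 = 9 − 2 = 7 completes the 9 down.
Given what's placed, R2C2 must be 6 to fit the 30 across and 9 down.
R1C2 = 9 − 6 = 3 completes the 9 down.
R2C1 = 30 − 21 = 9 completes the 30 across.
R1C1 = 11 − 10 = 1 completes the 11 across.

1 3 5 2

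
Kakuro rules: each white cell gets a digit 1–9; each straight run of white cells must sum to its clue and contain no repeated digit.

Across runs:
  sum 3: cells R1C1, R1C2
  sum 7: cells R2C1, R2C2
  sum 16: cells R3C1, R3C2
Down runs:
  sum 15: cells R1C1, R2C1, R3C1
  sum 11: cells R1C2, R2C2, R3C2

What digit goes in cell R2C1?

4

3 in 2 cells must be {1,2}; 16 in 2 cells must be {7,9}.
The 16 across and the 11 down share only 7, so R3C2 = 7.
Given what's placed, R1C2 must be 1 to fit the 3 across and 11 down.
R2C2 = 11 − 8 = 3 completes the 11 down.
R3C1 = 16 − 7 = 9 completes the 16 across.
R1C1 = 3 − 1 = 2 completes the 3 across.
R2C1 = 7 − 3 = 4 completes the 7 across.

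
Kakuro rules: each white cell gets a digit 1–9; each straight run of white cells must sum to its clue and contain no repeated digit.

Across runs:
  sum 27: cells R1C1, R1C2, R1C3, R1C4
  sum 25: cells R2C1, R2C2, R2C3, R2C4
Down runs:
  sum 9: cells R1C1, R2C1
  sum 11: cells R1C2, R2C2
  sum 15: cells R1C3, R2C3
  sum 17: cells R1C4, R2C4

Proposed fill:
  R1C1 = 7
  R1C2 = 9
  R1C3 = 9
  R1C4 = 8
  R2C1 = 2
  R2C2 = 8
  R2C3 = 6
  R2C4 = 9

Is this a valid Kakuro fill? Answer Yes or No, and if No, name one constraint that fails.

No — the down run R1C2–R2C2 sums to 17, not 11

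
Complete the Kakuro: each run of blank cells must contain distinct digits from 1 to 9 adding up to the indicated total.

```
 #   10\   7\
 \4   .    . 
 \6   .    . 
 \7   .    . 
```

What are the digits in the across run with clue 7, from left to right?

4 in 2 cells must be {1,3}; 7 in 3 cells must be {1,2,4}.
The 4 across and the 7 down share only 1, so R1C2 = 1.
R1C1 = 4 − 1 = 3 completes the 4 across.
Nothing is forced directly, so branch on R2C2, whose candidates are 2 or 4. If R2C2 = 2: then R2C1 would have to be in {4} for the 6 across but in {1,2,5,6} for the 10 down — contradiction. So R2C2 = 4.
R2C1 = 6 − 4 = 2 completes the 6 across.
R3C1 = 10 − 5 = 5 completes the 10 down.
R3C2 = 7 − 5 = 2 completes the 7 across.

5 2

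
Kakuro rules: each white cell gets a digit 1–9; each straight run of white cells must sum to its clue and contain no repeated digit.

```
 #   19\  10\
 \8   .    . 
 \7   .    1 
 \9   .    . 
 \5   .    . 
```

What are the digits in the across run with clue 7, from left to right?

10 in 4 cells must be {1,2,3,4}.
R2C1 = 7 − 1 = 6 completes the 7 across.
Nothing is forced directly, so branch on R1C2, whose candidates are 2 or 3. If R1C2 = 2: then R1C1 would have to be in {6} for the 8 across but in {1,2,3,4,5,7,8,9} for the 19 down — contradiction. So R1C2 = 3.
R1C1 = 8 − 3 = 5 completes the 8 across.
R4C1 = 1: the only remaining digit allowed by both the 5 across and the 19 down.
R4C2 = 5 − 1 = 4 completes the 5 across.
R3C1 = 19 − 12 = 7 completes the 19 down.
R3C2 = 9 − 7 = 2 completes the 9 across.

6 1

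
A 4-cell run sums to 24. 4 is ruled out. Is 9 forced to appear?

Counterexample: {3,6,7,8} sums to 24 under that restriction without using 9.

No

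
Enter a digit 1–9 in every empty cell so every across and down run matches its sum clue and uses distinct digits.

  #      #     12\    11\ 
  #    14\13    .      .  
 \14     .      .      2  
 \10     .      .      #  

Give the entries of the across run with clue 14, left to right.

5 7 2

R1C3 = 11 − 2 = 9 completes the 11 down.
R1C2 = 13 − 9 = 4 completes the 13 across.
Nothing is forced directly, so branch on R2C1, whose candidates are 5 or 8 or 9. If R2C1 = 8: then R2C2 would have to be in {4} for the 14 across but in {1,2,3,5,6,7} for the 12 down — contradiction. If R2C1 = 9: that forces R2C2 = 3, after which R3C1 would have to be in {1,2,3,4,6,7,8,9} for the 10 across but in {5} for the 14 down — contradiction. So R2C1 = 5.
R2C2 = 14 − 7 = 7 completes the 14 across.
R3C1 = 14 − 5 = 9 completes the 14 down.
R3C2 = 10 − 9 = 1 completes the 10 across.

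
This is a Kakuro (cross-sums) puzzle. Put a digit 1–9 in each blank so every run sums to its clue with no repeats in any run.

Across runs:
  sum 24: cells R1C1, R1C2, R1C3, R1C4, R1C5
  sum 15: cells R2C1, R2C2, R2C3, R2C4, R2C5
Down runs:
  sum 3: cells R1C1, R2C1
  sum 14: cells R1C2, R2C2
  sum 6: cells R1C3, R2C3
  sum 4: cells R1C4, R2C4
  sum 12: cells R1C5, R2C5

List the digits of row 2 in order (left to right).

15 in 5 cells must be {1,2,3,4,5}; 3 in 2 cells must be {1,2}; 4 in 2 cells must be {1,3}.
Only 5 fits R2C2 under both its across sum 15 and down sum 14.
R1C2 = 14 − 5 = 9 completes the 14 down.
Nothing is forced directly, so branch on R2C5, whose candidates are 3 or 4. If R2C5 = 3: then R1C5 would have to be in {1,2,3,4,5,6,7,8} for the 24 across but in {9} for the 12 down — contradiction. So R2C5 = 4.
R1C5 = 12 − 4 = 8 completes the 12 down.
R1C4 = 1: the only remaining digit allowed by both the 24 across and the 4 down.
R2C4 = 4 − 1 = 3 completes the 4 down.
Given what's placed, R1C1 must be 2 to fit the 24 across and 3 down.
R1C3 = 24 − 20 = 4 completes the 24 across.
R2C1 = 3 − 2 = 1 completes the 3 down.
R2C3 = 15 − 13 = 2 completes the 15 across.

1 5 2 3 4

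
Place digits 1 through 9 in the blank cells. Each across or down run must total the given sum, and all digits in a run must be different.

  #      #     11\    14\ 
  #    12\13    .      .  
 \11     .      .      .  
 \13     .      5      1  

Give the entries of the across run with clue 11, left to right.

5 2 4

Given what's placed, R1C2 must be 4 to fit the 13 across and 11 down.
R1C3 = 13 − 4 = 9 completes the 13 across.
R2C2 = 11 − 9 = 2 completes the 11 down.
R2C3 = 14 − 10 = 4 completes the 14 down.
R3C1 = 13 − 6 = 7 completes the 13 across.
R2C1 = 11 − 6 = 5 completes the 11 across.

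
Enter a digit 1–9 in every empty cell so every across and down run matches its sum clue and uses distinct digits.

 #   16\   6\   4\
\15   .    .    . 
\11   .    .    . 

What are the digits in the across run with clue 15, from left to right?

16 in 2 cells must be {7,9}; 4 in 2 cells must be {1,3}.
The 11 across and the 16 down share only 7, so R2C1 = 7.
Given what's placed, R2C2 must be 1 to fit the 11 across and 6 down.
R2C3 = 11 − 8 = 3 completes the 11 across.
R1C1 = 16 − 7 = 9 completes the 16 down.
R1C2 = 6 − 1 = 5 completes the 6 down.
R1C3 = 15 − 14 = 1 completes the 15 across.

9 5 1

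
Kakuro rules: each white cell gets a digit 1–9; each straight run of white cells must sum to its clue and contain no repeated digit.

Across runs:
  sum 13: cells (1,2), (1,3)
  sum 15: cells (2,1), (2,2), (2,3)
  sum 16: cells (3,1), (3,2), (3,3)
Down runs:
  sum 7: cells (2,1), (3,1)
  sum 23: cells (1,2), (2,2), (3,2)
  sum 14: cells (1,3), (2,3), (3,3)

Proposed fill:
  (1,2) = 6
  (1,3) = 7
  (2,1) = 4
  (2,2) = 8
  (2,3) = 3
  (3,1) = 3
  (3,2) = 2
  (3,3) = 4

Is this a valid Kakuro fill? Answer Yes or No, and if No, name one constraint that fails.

No — the across run (3,1)–(3,3) sums to 9, not 16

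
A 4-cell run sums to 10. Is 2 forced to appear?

The only way to make 10 from 4 distinct digits is {1,2,3,4}, which contains 2.

Yes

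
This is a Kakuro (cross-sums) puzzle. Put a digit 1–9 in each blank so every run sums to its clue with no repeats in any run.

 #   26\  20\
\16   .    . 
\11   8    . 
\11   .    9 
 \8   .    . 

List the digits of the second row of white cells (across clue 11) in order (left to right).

8, 3

16 in 2 cells must be {7,9}.
Given what's placed, R1C2 must be 7 to fit the 16 across and 20 down.
R2C2 = 11 − 8 = 3 completes the 11 across.
R3C1 = 11 − 9 = 2 completes the 11 across.
R4C1 = 7: the only remaining digit allowed by both the 8 across and the 26 down.
R4C2 = 8 − 7 = 1 completes the 8 across.
R1C1 = 16 − 7 = 9 completes the 16 across.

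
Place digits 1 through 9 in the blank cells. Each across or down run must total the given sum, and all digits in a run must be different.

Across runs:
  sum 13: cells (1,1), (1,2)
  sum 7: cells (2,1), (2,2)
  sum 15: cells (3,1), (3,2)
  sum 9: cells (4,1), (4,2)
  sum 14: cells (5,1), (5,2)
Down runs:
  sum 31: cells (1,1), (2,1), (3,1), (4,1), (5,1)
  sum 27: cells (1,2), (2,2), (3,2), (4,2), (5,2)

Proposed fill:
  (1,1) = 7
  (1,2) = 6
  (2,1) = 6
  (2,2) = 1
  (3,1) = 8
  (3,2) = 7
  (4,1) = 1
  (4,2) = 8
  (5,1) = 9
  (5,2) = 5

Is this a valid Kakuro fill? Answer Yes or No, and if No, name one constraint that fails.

Yes

Across: 7+6=13; 6+1=7; 8+7=15; 1+8=9; 9+5=14. Down: 7+6+8+1+9=31; 6+1+7+8+5=27. No digit repeats within any run.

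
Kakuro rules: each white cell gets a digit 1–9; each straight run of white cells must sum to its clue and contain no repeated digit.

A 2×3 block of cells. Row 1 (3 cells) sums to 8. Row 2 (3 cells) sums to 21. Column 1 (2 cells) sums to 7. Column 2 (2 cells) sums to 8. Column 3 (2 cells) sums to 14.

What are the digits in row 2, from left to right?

The 8 across and the 14 down share only 5, so (1,3) = 5.
(2,3) = 14 − 5 = 9 completes the 14 down.
Nothing is forced directly, so branch on (2,1), whose candidates are 4 or 5. If (2,1) = 4: then (1,1) would have to be in {1,2} for the 8 across but in {3} for the 7 down — contradiction. So (2,1) = 5.
(1,1) = 7 − 5 = 2 completes the 7 down.
(1,2) = 8 − 7 = 1 completes the 8 across.
(2,2) = 21 − 14 = 7 completes the 21 across.

5 7 9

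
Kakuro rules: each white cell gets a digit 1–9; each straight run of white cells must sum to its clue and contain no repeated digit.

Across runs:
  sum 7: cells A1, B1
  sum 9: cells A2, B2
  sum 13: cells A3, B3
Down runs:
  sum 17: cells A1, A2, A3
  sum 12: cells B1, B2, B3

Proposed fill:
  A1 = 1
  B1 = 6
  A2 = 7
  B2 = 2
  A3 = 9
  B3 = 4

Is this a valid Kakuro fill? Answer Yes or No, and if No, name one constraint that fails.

Yes

Across: 1+6=7; 7+2=9; 9+4=13. Down: 1+7+9=17; 6+2+4=12. No digit repeats within any run.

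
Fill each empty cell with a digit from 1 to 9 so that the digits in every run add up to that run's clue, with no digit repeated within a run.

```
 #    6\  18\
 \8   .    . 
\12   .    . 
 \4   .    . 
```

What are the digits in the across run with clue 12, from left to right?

3 9

4 in 2 cells must be {1,3}; 6 in 3 cells must be {1,2,3}.
The 12 across and the 6 down share only 3, so R2C1 = 3.
R2C2 = 12 − 3 = 9 completes the 12 across.
Given what's placed, R3C1 must be 1 to fit the 4 across and 6 down.
R3C2 = 4 − 1 = 3 completes the 4 across.
R1C1 = 6 − 4 = 2 completes the 6 down.
R1C2 = 8 − 2 = 6 completes the 8 across.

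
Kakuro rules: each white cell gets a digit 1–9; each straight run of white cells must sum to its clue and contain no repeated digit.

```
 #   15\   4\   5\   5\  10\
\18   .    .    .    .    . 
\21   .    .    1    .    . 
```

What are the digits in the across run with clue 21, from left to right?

7 3 1 2 8

4 in 2 cells must be {1,3}.
R1C3 = 5 − 1 = 4 completes the 5 down.
Given what's placed, R2C2 must be 3 to fit the 21 across and 4 down.
R1C2 = 4 − 3 = 1 completes the 4 down.
Nothing is forced directly, so branch on R1C4, whose candidates are 2 or 3. If R1C4 = 2: then R2C4 would have to be in {2,4,5,6,7,8,9} for the 21 across but in {3} for the 5 down — contradiction. So R1C4 = 3.
Given what's placed, R1C1 must be 8 to fit the 18 across and 15 down.
R1C5 = 18 − 16 = 2 completes the 18 across.
R2C1 = 15 − 8 = 7 completes the 15 down.
R2C4 = 5 − 3 = 2 completes the 5 down.
R2C5 = 21 − 13 = 8 completes the 21 across.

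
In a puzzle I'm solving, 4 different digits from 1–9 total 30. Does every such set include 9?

The only way to make 30 from 4 distinct digits is {6,7,8,9}, which contains 9.

Yes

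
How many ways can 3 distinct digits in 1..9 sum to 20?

4

3 distinct digits from 1–9 sum between 6 and 24.
Enumerating: {3,8,9}, {4,7,9}, {5,6,9}, {5,7,8}.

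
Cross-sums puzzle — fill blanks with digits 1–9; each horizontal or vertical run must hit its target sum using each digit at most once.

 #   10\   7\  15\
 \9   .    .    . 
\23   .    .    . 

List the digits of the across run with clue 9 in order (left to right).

23 in 3 cells must be {6,8,9}.
The 9 across and the 15 down share only 6, so R1C3 = 6.
The 23 across and the 7 down share only 6, so R2C2 = 6.
R2C3 = 15 − 6 = 9 completes the 15 down.
R1C2 = 7 − 6 = 1 completes the 7 down.
R2C1 = 23 − 15 = 8 completes the 23 across.
R1C1 = 9 − 7 = 2 completes the 9 across.

2 1 6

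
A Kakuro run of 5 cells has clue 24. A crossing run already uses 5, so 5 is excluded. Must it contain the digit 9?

No

Counterexample: {1,2,6,7,8} sums to 24 under that restriction without using 9.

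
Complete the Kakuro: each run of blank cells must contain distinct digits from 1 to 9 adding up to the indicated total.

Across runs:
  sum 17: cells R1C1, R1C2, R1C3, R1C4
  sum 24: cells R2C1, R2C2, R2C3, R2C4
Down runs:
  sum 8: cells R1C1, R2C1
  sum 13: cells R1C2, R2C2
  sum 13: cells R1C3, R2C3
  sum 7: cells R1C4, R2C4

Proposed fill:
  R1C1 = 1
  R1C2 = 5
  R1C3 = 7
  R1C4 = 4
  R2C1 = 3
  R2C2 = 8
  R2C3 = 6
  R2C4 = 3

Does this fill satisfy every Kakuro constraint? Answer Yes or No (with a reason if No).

No — the down run R1C1–R2C1 sums to 4, not 8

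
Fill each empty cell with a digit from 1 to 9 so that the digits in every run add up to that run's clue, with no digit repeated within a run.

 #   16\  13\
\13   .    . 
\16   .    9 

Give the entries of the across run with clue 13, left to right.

9 4

16 in 2 cells must be {7,9}.
R1C2 = 13 − 9 = 4 completes the 13 down.
R2C1 = 16 − 9 = 7 completes the 16 across.
R1C1 = 13 − 4 = 9 completes the 13 across.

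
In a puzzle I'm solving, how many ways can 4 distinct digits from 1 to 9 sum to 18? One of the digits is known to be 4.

5

4 distinct digits from 1–9 sum between 10 and 30.
Keeping only sets containing 4.
Enumerating: {1,4,5,8}, {1,4,6,7}, {2,3,4,9}, {2,4,5,7}, {3,4,5,6}.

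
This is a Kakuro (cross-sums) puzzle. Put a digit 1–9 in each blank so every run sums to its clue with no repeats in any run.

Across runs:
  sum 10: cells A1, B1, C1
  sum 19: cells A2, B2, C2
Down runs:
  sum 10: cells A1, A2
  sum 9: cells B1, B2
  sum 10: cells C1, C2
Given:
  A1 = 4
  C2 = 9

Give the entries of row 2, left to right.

6 4 9

C1 = 10 − 9 = 1 completes the 10 down.
A2 = 10 − 4 = 6 completes the 10 down.
B2 = 19 − 15 = 4 completes the 19 across.
B1 = 10 − 5 = 5 completes the 10 across.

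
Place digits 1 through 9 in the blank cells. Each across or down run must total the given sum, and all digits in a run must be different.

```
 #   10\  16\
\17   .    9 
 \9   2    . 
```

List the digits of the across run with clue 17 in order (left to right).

8 9

17 in 2 cells must be {8,9}; 16 in 2 cells must be {7,9}.
R1C1 = 17 − 9 = 8 completes the 17 across.
R2C2 = 9 − 2 = 7 completes the 9 across.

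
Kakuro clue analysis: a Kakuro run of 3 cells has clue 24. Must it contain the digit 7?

Yes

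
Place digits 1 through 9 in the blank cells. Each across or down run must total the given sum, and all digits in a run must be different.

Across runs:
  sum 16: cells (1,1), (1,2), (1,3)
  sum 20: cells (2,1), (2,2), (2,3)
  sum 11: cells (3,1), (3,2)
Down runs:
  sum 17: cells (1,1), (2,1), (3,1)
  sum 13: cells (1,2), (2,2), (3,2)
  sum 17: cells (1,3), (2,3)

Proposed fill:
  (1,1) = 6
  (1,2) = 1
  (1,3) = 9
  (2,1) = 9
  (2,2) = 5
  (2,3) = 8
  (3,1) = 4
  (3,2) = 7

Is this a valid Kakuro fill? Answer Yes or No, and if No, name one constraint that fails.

No — the across run (2,1)–(2,3) sums to 22, not 20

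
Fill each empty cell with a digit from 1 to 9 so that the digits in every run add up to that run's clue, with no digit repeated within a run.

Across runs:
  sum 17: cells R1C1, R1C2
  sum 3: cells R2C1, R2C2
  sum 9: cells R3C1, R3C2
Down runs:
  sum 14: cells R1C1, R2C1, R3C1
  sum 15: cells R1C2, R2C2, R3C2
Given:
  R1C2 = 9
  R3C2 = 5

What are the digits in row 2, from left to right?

2 1

17 in 2 cells must be {8,9}; 3 in 2 cells must be {1,2}.
R1C1 = 17 − 9 = 8 completes the 17 across.
R2C2 = 15 − 14 = 1 completes the 15 down.
R3C1 = 9 − 5 = 4 completes the 9 across.
R2C1 = 3 − 1 = 2 completes the 3 across.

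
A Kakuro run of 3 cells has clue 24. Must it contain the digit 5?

No

The only way to make 24 from 3 distinct digits is {7,8,9}, which does not contain 5.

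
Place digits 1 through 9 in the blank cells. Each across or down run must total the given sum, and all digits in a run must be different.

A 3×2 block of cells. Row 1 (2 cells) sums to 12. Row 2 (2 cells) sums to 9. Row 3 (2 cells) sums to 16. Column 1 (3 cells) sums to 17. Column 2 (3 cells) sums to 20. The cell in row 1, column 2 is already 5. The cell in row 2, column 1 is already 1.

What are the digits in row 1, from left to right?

7, 5

16 in 2 cells must be {7,9}.
(1,1) = 12 − 5 = 7 completes the 12 across.
(2,2) = 9 − 1 = 8 completes the 9 across.
(3,1) = 17 − 8 = 9 completes the 17 down.
(3,2) = 16 − 9 = 7 completes the 16 across.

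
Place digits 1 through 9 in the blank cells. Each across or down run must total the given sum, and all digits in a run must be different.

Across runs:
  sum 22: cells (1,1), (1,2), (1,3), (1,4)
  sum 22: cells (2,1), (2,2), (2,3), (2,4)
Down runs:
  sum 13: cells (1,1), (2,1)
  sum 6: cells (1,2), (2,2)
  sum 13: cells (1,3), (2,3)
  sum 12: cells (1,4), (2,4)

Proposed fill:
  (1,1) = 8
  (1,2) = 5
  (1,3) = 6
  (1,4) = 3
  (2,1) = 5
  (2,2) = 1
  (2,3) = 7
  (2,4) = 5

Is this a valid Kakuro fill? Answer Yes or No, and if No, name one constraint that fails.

No — the down run (1,4)–(2,4) sums to 8, not 12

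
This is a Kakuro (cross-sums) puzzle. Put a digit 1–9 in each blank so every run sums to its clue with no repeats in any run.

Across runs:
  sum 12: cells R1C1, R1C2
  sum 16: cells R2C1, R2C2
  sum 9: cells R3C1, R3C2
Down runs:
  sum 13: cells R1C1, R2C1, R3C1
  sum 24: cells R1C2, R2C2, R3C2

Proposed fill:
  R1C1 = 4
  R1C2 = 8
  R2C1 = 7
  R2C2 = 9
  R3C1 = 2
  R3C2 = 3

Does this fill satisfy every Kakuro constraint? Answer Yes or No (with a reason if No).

No — the down run R1C2–R3C2 sums to 20, not 24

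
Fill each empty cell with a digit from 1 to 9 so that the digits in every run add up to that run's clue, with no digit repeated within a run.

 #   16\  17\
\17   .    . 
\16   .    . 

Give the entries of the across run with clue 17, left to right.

17 in 2 cells must be {8,9}; 16 in 2 cells must be {7,9}.
The 17 across and the 16 down share only 9, so R1C1 = 9.
R1C2 = 17 − 9 = 8 completes the 17 across.
R2C1 = 16 − 9 = 7 completes the 16 down.
R2C2 = 16 − 7 = 9 completes the 16 across.

9 8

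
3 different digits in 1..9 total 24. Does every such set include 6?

No

The only way to make 24 from 3 distinct digits is {7,8,9}, which does not contain 6.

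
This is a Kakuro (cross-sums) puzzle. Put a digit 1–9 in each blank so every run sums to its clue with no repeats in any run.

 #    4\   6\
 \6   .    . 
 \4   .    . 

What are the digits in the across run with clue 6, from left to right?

1, 5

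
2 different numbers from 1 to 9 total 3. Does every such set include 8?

No

The only way to make 3 from 2 distinct digits is {1,2}, which does not contain 8.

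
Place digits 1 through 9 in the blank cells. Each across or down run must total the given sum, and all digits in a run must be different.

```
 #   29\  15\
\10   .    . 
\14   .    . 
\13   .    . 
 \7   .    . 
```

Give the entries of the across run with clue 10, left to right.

29 in 4 cells must be {5,7,8,9}.
Only 5 fits R4C1 under both its across sum 7 and down sum 29.
R4C2 = 7 − 5 = 2 completes the 7 across.
Nothing is forced directly, so branch on R2C1, whose candidates are 8 or 9. If R2C1 = 9: that forces R2C2 = 5, R3C2 = 7, R1C2 = 1, after which R3C1 would have to be in {6} for the 13 across but in {7,8} for the 29 down — contradiction. So R2C1 = 8.
R2C2 = 14 − 8 = 6 completes the 14 across.
R3C2 = 4: the only remaining digit allowed by both the 13 across and the 15 down.
R1C2 = 15 − 12 = 3 completes the 15 down.
R3C1 = 13 − 4 = 9 completes the 13 across.
R1C1 = 10 − 3 = 7 completes the 10 across.

7 3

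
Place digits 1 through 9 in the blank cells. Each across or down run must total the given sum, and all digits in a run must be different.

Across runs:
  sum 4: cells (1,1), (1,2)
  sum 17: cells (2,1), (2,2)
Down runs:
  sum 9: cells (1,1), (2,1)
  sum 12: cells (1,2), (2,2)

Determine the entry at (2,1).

4 in 2 cells must be {1,3}; 17 in 2 cells must be {8,9}.
The 4 across and the 12 down share only 3, so (1,2) = 3.
The 17 across and the 9 down share only 8, so (2,1) = 8.
(2,2) = 17 − 8 = 9 completes the 17 across.
(1,1) = 4 − 3 = 1 completes the 4 across.

8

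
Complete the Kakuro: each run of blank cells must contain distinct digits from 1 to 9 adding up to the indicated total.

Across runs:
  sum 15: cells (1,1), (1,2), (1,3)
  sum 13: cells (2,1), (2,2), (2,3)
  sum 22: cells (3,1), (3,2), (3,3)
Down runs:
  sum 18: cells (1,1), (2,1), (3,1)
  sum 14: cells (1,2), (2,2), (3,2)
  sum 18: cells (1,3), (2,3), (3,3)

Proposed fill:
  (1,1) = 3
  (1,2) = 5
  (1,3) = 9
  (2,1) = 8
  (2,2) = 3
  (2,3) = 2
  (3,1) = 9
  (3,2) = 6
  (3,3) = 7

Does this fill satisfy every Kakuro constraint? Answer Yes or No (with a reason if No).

No — the across run (1,1)–(1,3) sums to 17, not 15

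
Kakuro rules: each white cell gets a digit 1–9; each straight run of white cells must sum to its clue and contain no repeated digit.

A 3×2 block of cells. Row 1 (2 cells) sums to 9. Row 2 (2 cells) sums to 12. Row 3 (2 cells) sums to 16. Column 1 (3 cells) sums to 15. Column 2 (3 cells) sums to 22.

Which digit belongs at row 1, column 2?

16 in 2 cells must be {7,9}.
Nothing is forced directly, so branch on (3,1), whose candidates are 7 or 9. If (3,1) = 9: that forces (3,2) = 7, (1,2) = 6, (2,2) = 9, after which (1,1) would have to be in {3} for the 9 across but in {1,2,4,5} for the 15 down — contradiction. So (3,1) = 7.
(3,2) = 16 − 7 = 9 completes the 16 across.
Nothing is forced directly, so branch on (2,1), whose candidates are 3 or 5. If (2,1) = 3: that forces (1,1) = 5, after which (1,2) would have to be in {4} for the 9 across but in {5,6,7,8} for the 22 down — contradiction. So (2,1) = 5.
(1,1) = 15 − 12 = 3 completes the 15 down.
(1,2) = 9 − 3 = 6 completes the 9 across.
(2,2) = 12 − 5 = 7 completes the 12 across.

6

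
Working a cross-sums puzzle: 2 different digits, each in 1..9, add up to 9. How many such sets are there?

4

2 distinct digits from 1–9 sum between 3 and 17.
Enumerating: {1,8}, {2,7}, {3,6}, {4,5}.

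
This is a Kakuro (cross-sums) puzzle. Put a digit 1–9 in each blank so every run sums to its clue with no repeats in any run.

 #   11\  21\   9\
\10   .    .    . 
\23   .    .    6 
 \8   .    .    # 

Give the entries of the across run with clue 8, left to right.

23 in 3 cells must be {6,8,9}.
R1C3 = 9 − 6 = 3 completes the 9 down.
Given what's placed, R2C1 must be 8 to fit the 23 across and 11 down.
R2C2 = 23 − 14 = 9 completes the 23 across.
Given what's placed, R1C2 must be 5 to fit the 10 across and 21 down.
R3C2 = 21 − 14 = 7 completes the 21 down.
R1C1 = 10 − 8 = 2 completes the 10 across.
R3C1 = 8 − 7 = 1 completes the 8 across.

1 7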